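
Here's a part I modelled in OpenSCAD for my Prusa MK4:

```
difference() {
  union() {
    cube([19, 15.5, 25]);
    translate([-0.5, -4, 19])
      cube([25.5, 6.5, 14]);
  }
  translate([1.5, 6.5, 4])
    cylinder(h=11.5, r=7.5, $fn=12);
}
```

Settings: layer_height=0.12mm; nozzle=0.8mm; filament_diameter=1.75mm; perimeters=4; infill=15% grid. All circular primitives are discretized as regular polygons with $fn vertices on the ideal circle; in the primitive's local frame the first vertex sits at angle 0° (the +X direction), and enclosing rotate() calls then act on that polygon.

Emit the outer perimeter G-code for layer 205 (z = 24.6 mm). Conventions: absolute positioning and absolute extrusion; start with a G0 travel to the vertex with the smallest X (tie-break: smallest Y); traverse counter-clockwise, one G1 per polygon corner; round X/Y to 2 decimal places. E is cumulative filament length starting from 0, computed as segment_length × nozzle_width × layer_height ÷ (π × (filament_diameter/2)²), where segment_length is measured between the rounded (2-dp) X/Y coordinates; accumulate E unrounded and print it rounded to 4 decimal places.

G0 X-0.50 Y-4.00 Z24.60
G1 X25.00 Y-4.00 E1.0178
G1 X25.00 Y2.50 E1.2772
G1 X19.00 Y2.50 E1.5167
G1 X19.00 Y15.50 E2.0355
G1 X0.00 Y15.50 E2.7939
G1 X0.00 Y2.50 E3.3127
G1 X-0.50 Y2.50 E3.3327
G1 X-0.50 Y-4.00 E3.5921

At z = 24.6 mm: the cube is present — its section is the full 19×15.5 rectangle; the cube at (-0.5, -4) (footprint 25.5×6.5) is included at this height; Combining (union): the regions partially overlap (shared area 47.50 mm²), so overlapping operands fuse into one piece — 1 connected region; the cylinder at (1.5, 6.5) is not intersected at this z (z outside [4, 15.5]); Taking the first minus the rest: none of the subtracted shapes is present at this height, so the result so far is unchanged — 1 connected region. The outline is a single polygon with 8 vertices. Extrusion per mm of travel: 0.8 × 0.12 / (π × 0.875²) = 0.039912. Accumulating E over each segment gives final E = 3.5921.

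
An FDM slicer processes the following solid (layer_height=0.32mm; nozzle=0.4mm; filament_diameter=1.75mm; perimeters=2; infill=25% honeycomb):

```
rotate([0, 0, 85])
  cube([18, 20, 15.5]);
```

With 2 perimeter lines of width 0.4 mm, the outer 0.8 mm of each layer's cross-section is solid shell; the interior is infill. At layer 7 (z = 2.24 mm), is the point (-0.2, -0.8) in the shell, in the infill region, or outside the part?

At z = 2.24 mm: the cube is present — its section is the full 18×20 rectangle; (whole slice rotated 85° about Z — lengths, areas and connectivity unchanged). Overall, the cross-section is a single solid region. Undo the 85° rotation: the query point maps to (-0.814, 0.130) in the un-rotated model frame. The nearest boundary edge runs (0.00, 20.00)→(0.00, 0.00); distance from the point to it = 0.81 mm. The point is not inside any of the regions above, so it lies outside the cross-section (0.81 mm from the nearest boundary).

outside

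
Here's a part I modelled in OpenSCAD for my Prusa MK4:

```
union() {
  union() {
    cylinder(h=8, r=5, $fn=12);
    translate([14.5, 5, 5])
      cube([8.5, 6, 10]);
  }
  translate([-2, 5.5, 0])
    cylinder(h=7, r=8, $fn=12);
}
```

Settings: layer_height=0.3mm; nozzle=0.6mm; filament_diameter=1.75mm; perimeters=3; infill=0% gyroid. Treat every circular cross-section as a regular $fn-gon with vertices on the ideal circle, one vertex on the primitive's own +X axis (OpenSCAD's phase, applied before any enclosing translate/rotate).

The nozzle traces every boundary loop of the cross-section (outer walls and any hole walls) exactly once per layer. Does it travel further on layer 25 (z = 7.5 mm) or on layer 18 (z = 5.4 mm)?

Layer 25 (z = 7.5): the r=5 cylinder gives a regular 12-gon of circumradius 5 (constant along its height) (perimeter = 2·12·5.000·sin(180°/12) = 31.06 mm); the cube at (14.5, 5) is present — its section is the full 8.5×6 rectangle (perimeter 29.00 mm); Combining (union): the 2 present regions are separate (no shared area or edge), so areas and boundary lengths simply add and each stays a separate island — boundary = 60.06 mm; the cylinder at (-2, 5.5) does not reach this height (z outside [0, 7]); Merging all regions: only that combined region is present, so the union is just that shape — boundary = 60.06 mm. So its perimeter = 60.06 mm. Layer 18 (z = 5.4): the r=5 cylinder gives a regular 12-gon of circumradius 5 (constant along its height) (perimeter = 2·12·5.000·sin(180°/12) = 31.06 mm); the cube at (14.5, 5) (footprint 8.5×6) is included at this height (perimeter 29.00 mm); Combining (union): the 2 present regions are separate (no shared area or edge), so areas and boundary lengths simply add and each stays a separate island — boundary = 60.06 mm; the cylinder at (-2, 5.5): section is a regular 12-gon, circumradius r=8 (perimeter = 2·12·8.000·sin(180°/12) = 49.69 mm); Merging all regions: the regions partially overlap (shared area 51.28 mm²), so the edge portions inside another operand are dropped and the merged outline is re-measured after clipping — boundary = 83.10 mm. So its perimeter = 83.10 mm. Layer 18 is larger (83.10 vs 60.06 mm).

layer 18 (z = 5.4 mm)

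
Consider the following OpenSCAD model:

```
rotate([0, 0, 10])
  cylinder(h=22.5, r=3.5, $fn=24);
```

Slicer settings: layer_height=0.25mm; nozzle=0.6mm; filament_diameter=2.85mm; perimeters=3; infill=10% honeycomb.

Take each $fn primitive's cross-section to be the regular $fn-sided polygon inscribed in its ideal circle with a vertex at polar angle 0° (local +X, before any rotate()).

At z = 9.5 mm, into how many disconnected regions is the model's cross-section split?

At z = 9.5 mm: the r=3.5 cylinder contributes a regular 24-gon of circumradius 3.5; (whole slice rotated 10° about Z — lengths, areas and connectivity unchanged). The result has 1 disconnected region.

1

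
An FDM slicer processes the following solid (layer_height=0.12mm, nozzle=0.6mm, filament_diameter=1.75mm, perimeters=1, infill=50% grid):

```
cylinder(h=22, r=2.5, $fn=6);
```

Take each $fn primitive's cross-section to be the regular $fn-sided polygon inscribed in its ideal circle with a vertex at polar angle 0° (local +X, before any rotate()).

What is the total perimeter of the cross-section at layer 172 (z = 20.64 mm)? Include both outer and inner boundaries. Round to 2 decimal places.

15.00 mm

At z = 20.64 mm: the cylinder: section is a regular 6-gon, circumradius r=2.5 (perimeter = 2·6·2.500·sin(180°/6) = 15.00 mm). Overall, the cross-section is a single solid region. Total boundary length (outer) = 15.00 mm.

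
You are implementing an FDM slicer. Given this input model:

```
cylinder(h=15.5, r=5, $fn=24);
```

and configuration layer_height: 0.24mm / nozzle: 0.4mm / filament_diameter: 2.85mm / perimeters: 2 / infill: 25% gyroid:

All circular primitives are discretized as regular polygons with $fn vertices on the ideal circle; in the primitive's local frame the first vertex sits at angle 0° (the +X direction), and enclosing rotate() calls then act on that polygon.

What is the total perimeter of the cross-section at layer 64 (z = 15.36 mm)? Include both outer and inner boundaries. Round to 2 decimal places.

31.33 mm

At z = 15.36 mm: the cylinder: section is a regular 24-gon, circumradius r=5 (perimeter = 2·24·5.000·sin(180°/24) = 31.33 mm). Overall, the cross-section is a single solid region. Total boundary length (outer) = 31.33 mm.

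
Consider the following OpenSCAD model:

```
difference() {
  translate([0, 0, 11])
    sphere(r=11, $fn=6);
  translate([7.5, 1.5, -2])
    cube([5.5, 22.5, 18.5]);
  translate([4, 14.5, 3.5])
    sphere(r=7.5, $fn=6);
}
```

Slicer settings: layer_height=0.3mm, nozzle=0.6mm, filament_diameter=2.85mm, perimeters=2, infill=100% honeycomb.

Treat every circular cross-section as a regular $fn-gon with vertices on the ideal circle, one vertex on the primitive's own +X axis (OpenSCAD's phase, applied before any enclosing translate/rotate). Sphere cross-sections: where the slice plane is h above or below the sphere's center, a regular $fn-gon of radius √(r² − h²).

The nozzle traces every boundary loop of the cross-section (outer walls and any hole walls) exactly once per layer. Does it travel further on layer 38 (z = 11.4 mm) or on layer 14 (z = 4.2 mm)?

Layer 38 (z = 11.4): the r=11 sphere contributes a regular 6-gon of circumradius √(11²−0.4²) = 10.993 (perimeter = 2·6·10.993·sin(180°/6) = 65.96 mm); the cube at (7.5, 1.5) (footprint 5.5×22.5) is included at this height (perimeter 56.00 mm); the sphere at (4, 14.5) is not intersected at this z (|z−center|=7.900 > r=7.5); Taking the first minus the rest: starting from the r=11 sphere, the 5.5×22.5 cube at (7.5, 1.5) partially overlaps it — only the 5.98 mm² overlap (of its 123.75 mm²) is removed, clipping the outline — boundary = 67.88 mm. So its perimeter = 67.88 mm. Layer 14 (z = 4.2): the r=11 sphere slices to a regular 6-gon of circumradius 8.646 (√(r²−h²) with h=6.8 from center) (perimeter = 2·6·8.646·sin(180°/6) = 51.88 mm); the cube at (7.5, 1.5) (footprint 5.5×22.5) is included at this height (perimeter 56.00 mm); the r=7.5 sphere at (4, 14.5) contributes a regular 6-gon of circumradius √(7.5²−0.7²) = 7.467 (perimeter = 2·6·7.467·sin(180°/6) = 44.80 mm); After the difference (first − rest): starting from the r=11 sphere, the 5.5×22.5 cube at (7.5, 1.5) partially overlaps it — only the 0.07 mm² overlap (of its 123.75 mm²) is removed, clipping the outline; the r=7.5 sphere at (4, 14.5) misses the remaining region (no effect) — boundary = 52.08 mm. So its perimeter = 52.08 mm. Layer 38 is larger (67.88 vs 52.08 mm).

layer 38 (z = 11.4 mm)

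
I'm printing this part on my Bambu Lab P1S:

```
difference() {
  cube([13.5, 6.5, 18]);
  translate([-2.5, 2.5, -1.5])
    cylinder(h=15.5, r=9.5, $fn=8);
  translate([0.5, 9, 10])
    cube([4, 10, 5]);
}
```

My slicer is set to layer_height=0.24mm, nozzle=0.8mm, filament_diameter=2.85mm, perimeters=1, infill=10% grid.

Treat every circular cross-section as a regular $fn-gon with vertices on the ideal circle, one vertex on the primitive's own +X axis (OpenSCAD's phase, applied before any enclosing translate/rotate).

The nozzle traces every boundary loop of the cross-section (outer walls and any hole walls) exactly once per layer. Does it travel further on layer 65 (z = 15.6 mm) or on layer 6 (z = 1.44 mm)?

Layer 65 (z = 15.6): the cube (footprint 13.5×6.5) is included at this height (perimeter 40.00 mm); the cylinder at (-2.5, 2.5) is absent (z outside [-1.5, 14]); the cube at (0.5, 9) is absent (z outside [10, 15]); Subtracting the remaining from the first: none of the subtracted shapes is present at this height, so the 13.5×6.5 cube is unchanged — boundary = 40.00 mm. So its perimeter = 40.00 mm. Layer 6 (z = 1.44): the 13.5×6.5 cube contributes its full rectangle (perimeter 40.00 mm); the r=9.5 cylinder at (-2.5, 2.5) gives a regular 8-gon of circumradius 9.5 (constant along its height) (perimeter = 2·8·9.500·sin(180°/8) = 58.17 mm); the cube at (0.5, 9) is not intersected at this z (z outside [10, 15]); Subtracting the remaining from the first: starting from the 13.5×6.5 cube, the r=9.5 cylinder at (-2.5, 2.5) partially overlaps it — only the 40.89 mm² overlap (of its 255.27 mm²) is removed, clipping the outline — boundary = 29.23 mm. So its perimeter = 29.23 mm. Layer 65 is larger (40.00 vs 29.23 mm).

layer 65 (z = 15.6 mm)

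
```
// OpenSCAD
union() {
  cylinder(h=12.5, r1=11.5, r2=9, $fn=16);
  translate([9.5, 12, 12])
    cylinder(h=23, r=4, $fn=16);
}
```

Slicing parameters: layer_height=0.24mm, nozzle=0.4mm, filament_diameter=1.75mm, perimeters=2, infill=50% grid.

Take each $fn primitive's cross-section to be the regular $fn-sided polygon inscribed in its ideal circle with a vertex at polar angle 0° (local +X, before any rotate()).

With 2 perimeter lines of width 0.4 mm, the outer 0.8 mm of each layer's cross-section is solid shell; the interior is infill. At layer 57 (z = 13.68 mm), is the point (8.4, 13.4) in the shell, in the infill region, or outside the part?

infill

At z = 13.68 mm: the cone is not intersected at this z (z outside [0, 12.5]); the cylinder at (9.5, 12): section is a regular 16-gon, circumradius r=4; Merging all regions: only the r=4 cylinder at (9.5, 12) is present, so the union is just that shape — 1 connected region. Overall, the cross-section is a single solid region. The nearest boundary edge runs (7.97, 15.70)→(6.67, 14.83); distance from the point to it = 2.15 mm. The point is inside the cross-section and 2.15 mm from the nearest boundary — more than the 0.8 mm shell width (2 × 0.4), so it's in the infill interior.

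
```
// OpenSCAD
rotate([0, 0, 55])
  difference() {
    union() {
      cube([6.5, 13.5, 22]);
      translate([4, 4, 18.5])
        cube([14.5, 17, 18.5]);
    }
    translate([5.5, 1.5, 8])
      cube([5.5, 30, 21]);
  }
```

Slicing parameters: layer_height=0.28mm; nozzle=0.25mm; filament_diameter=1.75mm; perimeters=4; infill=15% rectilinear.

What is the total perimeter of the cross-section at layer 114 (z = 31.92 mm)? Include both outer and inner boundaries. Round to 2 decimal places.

63.00 mm

At z = 31.92 mm: the cube is not intersected at this z (z outside [0, 22]); the 14.5×17 cube at (4, 4) contributes its full rectangle (perimeter 63.00 mm); Merging all regions: only the 14.5×17 cube at (4, 4) is present, so the union is just that shape — boundary = 63.00 mm; the cube at (5.5, 1.5) does not reach this height (z outside [8, 29]); Taking the first minus the rest: none of the subtracted shapes is present at this height, so the result so far is unchanged — boundary = 63.00 mm; (whole slice rotated 55° about Z — lengths, areas and connectivity unchanged). Overall, the cross-section is a single solid region. Total boundary length (outer) = 63.00 mm.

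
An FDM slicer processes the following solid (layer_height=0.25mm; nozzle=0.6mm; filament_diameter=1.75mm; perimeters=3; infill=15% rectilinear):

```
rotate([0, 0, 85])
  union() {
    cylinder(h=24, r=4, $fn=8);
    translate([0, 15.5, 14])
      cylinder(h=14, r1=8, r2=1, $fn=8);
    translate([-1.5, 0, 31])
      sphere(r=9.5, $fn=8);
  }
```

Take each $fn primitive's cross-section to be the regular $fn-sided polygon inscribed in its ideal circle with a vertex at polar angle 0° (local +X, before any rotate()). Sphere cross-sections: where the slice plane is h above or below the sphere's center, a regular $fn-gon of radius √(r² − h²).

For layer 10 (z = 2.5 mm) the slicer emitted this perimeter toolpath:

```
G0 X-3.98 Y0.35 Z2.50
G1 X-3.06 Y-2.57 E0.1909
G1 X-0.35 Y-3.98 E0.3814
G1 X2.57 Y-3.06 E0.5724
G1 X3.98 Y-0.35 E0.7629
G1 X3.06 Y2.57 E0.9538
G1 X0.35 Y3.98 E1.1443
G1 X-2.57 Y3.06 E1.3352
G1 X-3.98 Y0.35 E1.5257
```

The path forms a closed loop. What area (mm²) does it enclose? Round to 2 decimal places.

Apply the shoelace formula to the sequence of (X, Y) vertices; enclosed area = 45.16 mm².

45.16 mm²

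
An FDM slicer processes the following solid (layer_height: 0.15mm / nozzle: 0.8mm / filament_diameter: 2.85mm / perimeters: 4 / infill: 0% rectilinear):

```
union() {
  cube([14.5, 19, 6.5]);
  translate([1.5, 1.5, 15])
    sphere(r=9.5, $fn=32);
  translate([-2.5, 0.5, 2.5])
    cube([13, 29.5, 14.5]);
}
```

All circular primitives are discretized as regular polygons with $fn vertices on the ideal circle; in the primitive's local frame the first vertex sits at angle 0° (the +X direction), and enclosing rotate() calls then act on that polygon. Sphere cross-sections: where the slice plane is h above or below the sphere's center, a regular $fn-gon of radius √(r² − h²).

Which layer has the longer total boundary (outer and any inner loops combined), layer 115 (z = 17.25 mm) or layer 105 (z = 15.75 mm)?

Layer 115 (z = 17.25): the cube is not intersected at this z (z outside [0, 6.5]); the r=9.5 sphere at (1.5, 1.5) contributes a regular 32-gon of circumradius √(9.5²−2.25²) = 9.230 (perimeter = 2·32·9.230·sin(180°/32) = 57.90 mm); the cube at (-2.5, 0.5) is not intersected at this z (z outside [2.5, 17]); Merging all regions: only the r=9.5 sphere at (1.5, 1.5) is present, so the union is just that shape — boundary = 57.90 mm. So its perimeter = 57.90 mm. Layer 105 (z = 15.75): the cube is not intersected at this z (z outside [0, 6.5]); the r=9.5 sphere at (1.5, 1.5) slices to a regular 32-gon of circumradius 9.470 (√(r²−h²) with h=0.75 from center) (perimeter = 2·32·9.470·sin(180°/32) = 59.41 mm); the cube at (-2.5, 0.5) is present — its section is the full 13×29.5 rectangle (perimeter 85.00 mm); Taking the union: the regions partially overlap (shared area 118.75 mm²), so the edge portions inside another operand are dropped and the merged outline is re-measured after clipping — boundary = 101.92 mm. So its perimeter = 101.92 mm. Layer 105 is larger (101.92 vs 57.90 mm).

layer 105 (z = 15.75 mm)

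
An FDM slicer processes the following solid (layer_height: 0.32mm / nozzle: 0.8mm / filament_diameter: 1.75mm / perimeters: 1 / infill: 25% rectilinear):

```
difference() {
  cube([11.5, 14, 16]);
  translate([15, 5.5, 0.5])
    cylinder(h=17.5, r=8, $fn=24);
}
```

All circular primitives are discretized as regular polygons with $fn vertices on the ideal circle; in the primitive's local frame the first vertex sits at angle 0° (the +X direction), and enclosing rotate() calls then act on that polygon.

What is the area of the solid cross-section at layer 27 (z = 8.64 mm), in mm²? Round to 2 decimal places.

117.51 mm²

At z = 8.64 mm: the cube (footprint 11.5×14) is included at this height (area 161.00 mm²); the cylinder at (15, 5.5): section is a regular 24-gon, circumradius r=8 (area = (24/2)·8.000²·sin(360°/24) = 198.77 mm²); Taking the first minus the rest: starting from the 11.5×14 cube (161.00 mm²), the r=8 cylinder at (15, 5.5) partially overlaps it — only the 43.49 mm² overlap (of its 198.77 mm²) is removed, clipping the outline — area = 117.51 mm². Overall, the cross-section is a single solid region. Net area = 117.51 mm².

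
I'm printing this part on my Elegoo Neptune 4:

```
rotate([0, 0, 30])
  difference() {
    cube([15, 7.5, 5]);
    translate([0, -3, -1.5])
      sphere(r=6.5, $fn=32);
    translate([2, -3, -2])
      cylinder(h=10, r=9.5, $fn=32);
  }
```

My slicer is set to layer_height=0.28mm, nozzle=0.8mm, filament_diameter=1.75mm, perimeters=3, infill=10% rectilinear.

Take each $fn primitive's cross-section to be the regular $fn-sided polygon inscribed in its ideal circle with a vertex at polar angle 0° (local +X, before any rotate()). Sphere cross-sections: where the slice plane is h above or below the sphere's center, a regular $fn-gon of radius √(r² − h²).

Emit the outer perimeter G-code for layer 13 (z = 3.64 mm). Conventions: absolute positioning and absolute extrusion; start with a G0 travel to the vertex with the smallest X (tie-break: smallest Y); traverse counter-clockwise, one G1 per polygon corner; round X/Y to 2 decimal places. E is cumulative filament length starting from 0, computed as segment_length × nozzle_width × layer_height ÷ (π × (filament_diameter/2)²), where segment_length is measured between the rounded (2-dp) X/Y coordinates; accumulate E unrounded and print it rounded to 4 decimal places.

G0 X-3.75 Y6.50 Z3.64
G1 X-3.14 Y5.43 E0.1147
G1 X-3.03 Y5.54 E0.1292
G1 X-1.52 Y6.63 E0.3026
G1 X0.18 Y7.40 E0.4764
G1 X1.99 Y7.82 E0.6495
G1 X3.85 Y7.88 E0.8228
G1 X5.69 Y7.58 E0.9964
G1 X7.43 Y6.92 E1.1697
G1 X9.02 Y5.94 E1.3436
G1 X9.50 Y5.48 E1.4056
G1 X12.99 Y7.50 E1.7811
G1 X9.24 Y14.00 E2.4799
G1 X-3.75 Y6.50 E3.8768

At z = 3.64 mm: the 15×7.5 cube contributes its full rectangle; the r=6.5 sphere at (0, -3) contributes a regular 32-gon of circumradius √(6.5²−5.14²) = 3.979; the cylinder at (2, -3): section is a regular 32-gon, circumradius r=9.5; Taking the first minus the rest: starting from the 15×7.5 cube, the r=6.5 sphere at (0, -3) partially overlaps it — only the 1.72 mm² overlap (of its 49.41 mm²) is removed, clipping the outline; the r=9.5 cylinder at (2, -3) partially overlaps it — only the 53.59 mm² overlap (of its 281.71 mm²) is removed, clipping the outline — 1 connected region; (rotated 30° about Z; rotation is an isometry so areas/perimeters/island counts are preserved). The outline is a single polygon with 13 vertices. Extrusion per mm of travel: 0.8 × 0.28 / (π × 0.875²) = 0.093128. Accumulating E over each segment gives final E = 3.8768.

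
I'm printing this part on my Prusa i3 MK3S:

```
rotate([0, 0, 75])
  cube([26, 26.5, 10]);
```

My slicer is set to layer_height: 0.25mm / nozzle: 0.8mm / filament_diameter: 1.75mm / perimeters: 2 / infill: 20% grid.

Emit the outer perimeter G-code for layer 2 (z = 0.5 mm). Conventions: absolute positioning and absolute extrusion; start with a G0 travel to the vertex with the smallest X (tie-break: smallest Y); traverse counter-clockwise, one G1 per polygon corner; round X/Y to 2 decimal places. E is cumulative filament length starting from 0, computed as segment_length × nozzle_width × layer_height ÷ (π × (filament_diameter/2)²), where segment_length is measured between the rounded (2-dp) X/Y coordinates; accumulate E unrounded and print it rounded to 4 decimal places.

G0 X-25.60 Y6.86 Z0.50
G1 X0.00 Y0.00 E2.2038
G1 X6.73 Y25.11 E4.3653
G1 X-18.87 Y31.97 E6.5691
G1 X-25.60 Y6.86 E8.7307

At z = 0.5 mm: the cube is present — its section is the full 26×26.5 rectangle; (rotated 75° about Z; rotation is an isometry so areas/perimeters/island counts are preserved). The outline is a single polygon with 4 vertices. Extrusion per mm of travel: 0.8 × 0.25 / (π × 0.875²) = 0.083150. Accumulating E over each segment gives final E = 8.7307.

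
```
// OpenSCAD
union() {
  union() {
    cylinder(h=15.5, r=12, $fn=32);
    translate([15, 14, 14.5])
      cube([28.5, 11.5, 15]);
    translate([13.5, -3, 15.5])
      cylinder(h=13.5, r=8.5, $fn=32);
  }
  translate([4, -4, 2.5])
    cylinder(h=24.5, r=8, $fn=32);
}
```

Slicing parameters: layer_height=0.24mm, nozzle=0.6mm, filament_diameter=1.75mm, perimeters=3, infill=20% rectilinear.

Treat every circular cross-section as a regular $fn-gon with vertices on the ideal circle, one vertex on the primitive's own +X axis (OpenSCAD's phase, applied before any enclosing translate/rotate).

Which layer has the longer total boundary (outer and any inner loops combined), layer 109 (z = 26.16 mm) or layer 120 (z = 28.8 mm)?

layer 109 (z = 26.16 mm)

Layer 109 (z = 26.16): the cylinder is not intersected at this z (z outside [0, 15.5]); the cube at (15, 14) is present — its section is the full 28.5×11.5 rectangle (perimeter 80.00 mm); the r=8.5 cylinder at (13.5, -3) gives a regular 32-gon of circumradius 8.5 (constant along its height) (perimeter = 2·32·8.500·sin(180°/32) = 53.32 mm); Taking the union: the 2 present regions are separate (no shared area or edge), so areas and boundary lengths simply add and each stays a separate island — boundary = 133.32 mm; the r=8 cylinder at (4, -4) contributes a regular 32-gon of circumradius 8 (perimeter = 2·32·8.000·sin(180°/32) = 50.18 mm); Combining (union): the regions partially overlap (shared area 64.64 mm²), so the edge portions inside another operand are dropped and the merged outline is re-measured after clipping — boundary = 152.19 mm. So its perimeter = 152.19 mm. Layer 120 (z = 28.8): the cylinder is absent (z outside [0, 15.5]); the 28.5×11.5 cube at (15, 14) contributes its full rectangle (perimeter 80.00 mm); the cylinder at (13.5, -3): section is a regular 32-gon, circumradius r=8.5 (perimeter = 2·32·8.500·sin(180°/32) = 53.32 mm); Taking the union: the 2 present regions are separate (no shared area or edge), so areas and boundary lengths simply add and each stays a separate island — boundary = 133.32 mm; the cylinder at (4, -4) is absent (z outside [2.5, 27]); Combining (union): only the result so far is present, so the union is just that shape — boundary = 133.32 mm. So its perimeter = 133.32 mm. Layer 109 is larger (152.19 vs 133.32 mm).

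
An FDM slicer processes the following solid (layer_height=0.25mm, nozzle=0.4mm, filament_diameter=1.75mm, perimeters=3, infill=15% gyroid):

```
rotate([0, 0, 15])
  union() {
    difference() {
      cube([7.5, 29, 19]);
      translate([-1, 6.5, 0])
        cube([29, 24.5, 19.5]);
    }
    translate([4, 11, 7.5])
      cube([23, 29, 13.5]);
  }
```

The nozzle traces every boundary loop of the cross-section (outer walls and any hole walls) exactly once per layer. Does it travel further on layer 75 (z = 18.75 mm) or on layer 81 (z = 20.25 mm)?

layer 75 (z = 18.75 mm)

Layer 75 (z = 18.75): the cube is present — its section is the full 7.5×29 rectangle (perimeter 73.00 mm); the cube at (-1, 6.5) is present — its section is the full 29×24.5 rectangle (perimeter 107.00 mm); Subtracting the remaining from the first: starting from the 7.5×29 cube, the 29×24.5 cube at (-1, 6.5) partially overlaps it — only the 168.75 mm² overlap (of its 710.50 mm²) is removed, clipping the outline — boundary = 28.00 mm; the 23×29 cube at (4, 11) contributes its full rectangle (perimeter 104.00 mm); Taking the union: the 2 present regions are separate (no shared area or edge), so areas and boundary lengths simply add and each stays a separate island — boundary = 132.00 mm; (rotated 15° about Z; rotation is an isometry so areas/perimeters/island counts are preserved). So its perimeter = 132.00 mm. Layer 81 (z = 20.25): the cube is not intersected at this z (z outside [0, 19]); the cube at (-1, 6.5) does not reach this height (z outside [0, 19.5]); Taking the first minus the rest: the first operand is absent here, so nothing remains; the cube at (4, 11) is present — its section is the full 23×29 rectangle (perimeter 104.00 mm); Taking the union: only the 23×29 cube at (4, 11) is present, so the union is just that shape — boundary = 104.00 mm; (rotated 15° about Z; rotation is an isometry so areas/perimeters/island counts are preserved). So its perimeter = 104.00 mm. Layer 75 is larger (132.00 vs 104.00 mm).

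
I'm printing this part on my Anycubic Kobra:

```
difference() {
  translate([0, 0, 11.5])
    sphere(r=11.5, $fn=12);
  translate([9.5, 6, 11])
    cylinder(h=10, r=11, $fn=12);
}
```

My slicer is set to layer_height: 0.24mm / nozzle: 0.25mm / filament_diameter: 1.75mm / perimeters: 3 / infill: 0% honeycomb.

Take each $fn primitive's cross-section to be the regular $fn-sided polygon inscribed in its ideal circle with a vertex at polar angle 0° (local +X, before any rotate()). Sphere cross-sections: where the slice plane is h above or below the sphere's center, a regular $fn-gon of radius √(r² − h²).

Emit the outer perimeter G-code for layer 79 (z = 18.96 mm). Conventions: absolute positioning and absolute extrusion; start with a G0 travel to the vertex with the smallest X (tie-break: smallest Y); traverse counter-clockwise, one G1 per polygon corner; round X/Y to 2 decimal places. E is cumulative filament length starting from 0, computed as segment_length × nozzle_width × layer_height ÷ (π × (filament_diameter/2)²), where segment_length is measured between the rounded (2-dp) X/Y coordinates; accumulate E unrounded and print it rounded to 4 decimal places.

G0 X-8.75 Y0.00 Z18.96
G1 X-7.58 Y-4.38 E0.1131
G1 X-4.38 Y-7.58 E0.2260
G1 X0.00 Y-8.75 E0.3391
G1 X4.38 Y-7.58 E0.4522
G1 X7.49 Y-4.46 E0.5621
G1 X4.00 Y-3.53 E0.6521
G1 X-0.03 Y0.50 E0.7943
G1 X-1.50 Y6.00 E0.9363
G1 X-0.82 Y8.53 E1.0017
G1 X-4.38 Y7.58 E1.0936
G1 X-7.58 Y4.38 E1.2065
G1 X-8.75 Y0.00 E1.3196

At z = 18.96 mm: the r=11.5 sphere slices to a regular 12-gon of circumradius 8.752 (√(r²−h²) with h=7.46 from center); the cylinder at (9.5, 6): section is a regular 12-gon, circumradius r=11; Subtracting the remaining from the first: starting from the r=11.5 sphere, the r=11 cylinder at (9.5, 6) partially overlaps it — only the 87.68 mm² overlap (of its 363.00 mm²) is removed, clipping the outline — 1 connected region. The outline is a single polygon with 12 vertices. Extrusion per mm of travel: 0.25 × 0.24 / (π × 0.875²) = 0.024945. Accumulating E over each segment gives final E = 1.3196.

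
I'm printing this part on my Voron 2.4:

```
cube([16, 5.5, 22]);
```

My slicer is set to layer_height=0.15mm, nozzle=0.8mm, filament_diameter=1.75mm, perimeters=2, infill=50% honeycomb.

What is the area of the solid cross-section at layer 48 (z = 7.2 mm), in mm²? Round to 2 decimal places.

At z = 7.2 mm: the cube (footprint 16×5.5) is included at this height (area 88.00 mm²). Overall, the cross-section is a single solid region. Net area = 88.00 mm².

88.00 mm²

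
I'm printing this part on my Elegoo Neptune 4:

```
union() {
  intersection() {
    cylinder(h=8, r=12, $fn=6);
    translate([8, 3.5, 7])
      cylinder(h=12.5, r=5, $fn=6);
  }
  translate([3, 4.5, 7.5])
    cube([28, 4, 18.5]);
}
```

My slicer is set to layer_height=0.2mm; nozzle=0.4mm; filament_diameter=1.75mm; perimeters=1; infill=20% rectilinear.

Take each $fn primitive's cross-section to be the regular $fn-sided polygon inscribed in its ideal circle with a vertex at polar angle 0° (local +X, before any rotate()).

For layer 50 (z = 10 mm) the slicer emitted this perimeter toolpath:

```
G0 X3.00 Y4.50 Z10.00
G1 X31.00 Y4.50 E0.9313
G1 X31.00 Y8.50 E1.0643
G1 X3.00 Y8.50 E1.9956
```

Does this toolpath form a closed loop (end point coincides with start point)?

no

Start point (G0): (3.00, 4.50). End point (last G1): the path does not return to the start — open.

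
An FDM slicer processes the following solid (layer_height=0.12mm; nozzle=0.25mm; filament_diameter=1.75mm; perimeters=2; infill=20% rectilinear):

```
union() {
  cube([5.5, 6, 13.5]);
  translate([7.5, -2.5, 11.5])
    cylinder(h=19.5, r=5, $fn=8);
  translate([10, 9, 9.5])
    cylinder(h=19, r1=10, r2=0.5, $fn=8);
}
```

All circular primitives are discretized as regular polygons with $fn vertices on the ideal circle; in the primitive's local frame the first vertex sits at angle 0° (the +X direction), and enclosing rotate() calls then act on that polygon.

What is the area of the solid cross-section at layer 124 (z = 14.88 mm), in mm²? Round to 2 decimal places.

At z = 14.88 mm: the cube is absent (z outside [0, 13.5]); the r=5 cylinder at (7.5, -2.5) contributes a regular 8-gon of circumradius 5 (area = (8/2)·5.000²·sin(360°/8) = 70.71 mm²); the cone at (10, 9): at t=0.283 of its height the radius interpolates to r₁+(r₂−r₁)t = 7.310, giving a regular 8-gon of that circumradius (area = (8/2)·7.310²·sin(360°/8) = 151.14 mm²); Combining (union): the 2 present regions are separate (no shared area or edge), so areas and boundary lengths simply add and each stays a separate island — area = 221.85 mm². Overall, the cross-section has 2 separate islands. Net area = 221.85 mm².

221.85 mm²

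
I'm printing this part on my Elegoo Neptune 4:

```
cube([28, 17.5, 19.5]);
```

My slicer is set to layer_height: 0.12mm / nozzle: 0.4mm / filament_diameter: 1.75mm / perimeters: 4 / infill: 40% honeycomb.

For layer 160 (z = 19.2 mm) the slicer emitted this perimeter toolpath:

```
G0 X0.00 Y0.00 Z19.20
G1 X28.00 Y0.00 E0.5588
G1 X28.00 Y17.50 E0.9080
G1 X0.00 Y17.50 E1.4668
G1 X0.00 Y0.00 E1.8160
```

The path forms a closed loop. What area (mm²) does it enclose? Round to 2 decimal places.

490.00 mm²

Apply the shoelace formula to the sequence of (X, Y) vertices; enclosed area = 490.00 mm².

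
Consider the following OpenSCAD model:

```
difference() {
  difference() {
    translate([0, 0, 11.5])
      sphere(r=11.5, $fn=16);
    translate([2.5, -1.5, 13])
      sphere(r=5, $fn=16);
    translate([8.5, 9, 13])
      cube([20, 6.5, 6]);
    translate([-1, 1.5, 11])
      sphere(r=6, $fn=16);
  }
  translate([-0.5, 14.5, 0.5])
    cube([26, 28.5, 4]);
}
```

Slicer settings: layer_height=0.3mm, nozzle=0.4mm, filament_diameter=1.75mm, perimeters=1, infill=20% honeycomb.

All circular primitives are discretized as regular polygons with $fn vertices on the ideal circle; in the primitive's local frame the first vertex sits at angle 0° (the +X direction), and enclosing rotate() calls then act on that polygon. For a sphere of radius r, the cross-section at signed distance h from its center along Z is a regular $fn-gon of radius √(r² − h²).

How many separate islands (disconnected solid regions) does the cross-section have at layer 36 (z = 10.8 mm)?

At z = 10.8 mm: the sphere: section is a regular 16-gon, circumradius = √(r²−h²) = √(11.5²−0.7²) = 11.479; the r=5 sphere at (2.5, -1.5) contributes a regular 16-gon of circumradius √(5²−2.2²) = 4.490; the cube at (8.5, 9) is not intersected at this z (z outside [13, 19]); the r=6 sphere at (-1, 1.5) contributes a regular 16-gon of circumradius √(6²−0.2²) = 5.997; After the difference (first − rest): starting from the r=11.5 sphere, the r=5 sphere at (2.5, -1.5) lies wholly inside it (removes its full 61.72 mm² and its 28.03 mm outline becomes a hole wall); the r=6 sphere at (-1, 1.5) partially overlaps it — only the 73.03 mm² overlap (of its 110.09 mm²) is removed, clipping the outline — 1 connected region with 1 hole; the cube at (-0.5, 14.5) is absent (z outside [0.5, 4.5]); Subtracting the remaining from the first: none of the subtracted shapes is present at this height, so that combined region is unchanged — 1 connected region with 1 hole. Overall, the cross-section is one region with 1 hole. Island count = 1.

1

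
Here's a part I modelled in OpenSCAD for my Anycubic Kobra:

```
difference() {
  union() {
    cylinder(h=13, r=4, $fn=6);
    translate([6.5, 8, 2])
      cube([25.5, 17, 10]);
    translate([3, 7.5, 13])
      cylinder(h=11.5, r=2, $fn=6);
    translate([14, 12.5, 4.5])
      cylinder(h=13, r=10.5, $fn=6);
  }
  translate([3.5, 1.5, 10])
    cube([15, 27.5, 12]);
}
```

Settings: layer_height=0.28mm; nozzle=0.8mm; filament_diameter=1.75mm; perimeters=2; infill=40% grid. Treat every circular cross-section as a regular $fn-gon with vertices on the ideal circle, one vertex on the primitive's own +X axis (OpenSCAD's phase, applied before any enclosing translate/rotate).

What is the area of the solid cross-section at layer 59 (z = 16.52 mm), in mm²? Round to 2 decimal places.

At z = 16.52 mm: the cylinder is not intersected at this z (z outside [0, 13]); the cube at (6.5, 8) is not intersected at this z (z outside [2, 12]); the r=2 cylinder at (3, 7.5) contributes a regular 6-gon of circumradius 2 (area = (6/2)·2.000²·sin(360°/6) = 10.39 mm²); the cylinder at (14, 12.5): section is a regular 6-gon, circumradius r=10.5 (area = (6/2)·10.500²·sin(360°/6) = 286.44 mm²); Combining (union): the 2 present regions are separate (no shared area or edge), so areas and boundary lengths simply add and each stays a separate island — area = 296.83 mm²; the 15×27.5 cube at (3.5, 1.5) contributes its full rectangle (area 412.50 mm²); Taking the first minus the rest: starting from that combined region (296.83 mm²), the 15×27.5 cube at (3.5, 1.5) partially overlaps it — only the 228.52 mm² overlap (of its 412.50 mm²) is removed, clipping the outline — area = 68.31 mm². Overall, the cross-section has 2 separate islands. Net area = 68.31 mm².

68.31 mm²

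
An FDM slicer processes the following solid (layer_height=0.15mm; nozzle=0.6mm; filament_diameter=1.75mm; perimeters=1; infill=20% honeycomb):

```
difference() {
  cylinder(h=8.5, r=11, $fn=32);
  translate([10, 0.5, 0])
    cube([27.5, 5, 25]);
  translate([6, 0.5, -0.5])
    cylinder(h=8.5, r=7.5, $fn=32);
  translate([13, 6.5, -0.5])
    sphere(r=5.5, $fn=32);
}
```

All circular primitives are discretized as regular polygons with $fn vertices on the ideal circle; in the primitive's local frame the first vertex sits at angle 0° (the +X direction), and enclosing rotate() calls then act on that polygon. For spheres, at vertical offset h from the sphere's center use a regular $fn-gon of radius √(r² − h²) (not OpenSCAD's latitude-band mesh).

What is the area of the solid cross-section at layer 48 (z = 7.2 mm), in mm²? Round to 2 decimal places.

At z = 7.2 mm: the r=11 cylinder gives a regular 32-gon of circumradius 11 (constant along its height) (area = (32/2)·11.000²·sin(360°/32) = 377.69 mm²); the 27.5×5 cube at (10, 0.5) contributes its full rectangle (area 137.50 mm²); the r=7.5 cylinder at (6, 0.5) contributes a regular 32-gon of circumradius 7.5 (area = (32/2)·7.500²·sin(360°/32) = 175.58 mm²); the sphere at (13, 6.5) is not intersected at this z (|z−center|=7.700 > r=5.5); After the difference (first − rest): starting from the r=11 cylinder (377.69 mm²), the 27.5×5 cube at (10, 0.5) partially overlaps it — only the 2.44 mm² overlap (of its 137.50 mm²) is removed, clipping the outline; the r=7.5 cylinder at (6, 0.5) partially overlaps it — only the 145.05 mm² overlap (of its 175.58 mm²) is removed, clipping the outline — area = 230.21 mm². Overall, the cross-section is a single solid region. Net area = 230.21 mm².

230.21 mm²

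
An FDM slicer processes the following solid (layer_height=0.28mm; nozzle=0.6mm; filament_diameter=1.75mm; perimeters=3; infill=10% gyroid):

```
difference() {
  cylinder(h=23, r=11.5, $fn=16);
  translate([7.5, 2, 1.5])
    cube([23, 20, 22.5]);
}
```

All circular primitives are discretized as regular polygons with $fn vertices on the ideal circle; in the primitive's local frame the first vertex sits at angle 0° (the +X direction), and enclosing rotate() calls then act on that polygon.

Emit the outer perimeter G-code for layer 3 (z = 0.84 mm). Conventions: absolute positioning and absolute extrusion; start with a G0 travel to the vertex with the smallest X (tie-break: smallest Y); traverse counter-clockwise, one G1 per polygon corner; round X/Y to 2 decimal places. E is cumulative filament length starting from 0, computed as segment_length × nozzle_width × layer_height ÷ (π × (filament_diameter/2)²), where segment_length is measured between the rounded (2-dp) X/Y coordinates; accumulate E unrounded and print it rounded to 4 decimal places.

At z = 0.84 mm: the r=11.5 cylinder contributes a regular 16-gon of circumradius 11.5; the cube at (7.5, 2) does not reach this height (z outside [1.5, 24]); Subtracting the remaining from the first: none of the subtracted shapes is present at this height, so the r=11.5 cylinder is unchanged — 1 connected region. The outline is a single polygon with 16 vertices. Extrusion per mm of travel: 0.6 × 0.28 / (π × 0.875²) = 0.069846. Accumulating E over each segment gives final E = 5.0132.

G0 X-11.50 Y0.00 Z0.84
G1 X-10.62 Y-4.40 E0.3134
G1 X-8.13 Y-8.13 E0.6267
G1 X-4.40 Y-10.62 E0.9399
G1 X0.00 Y-11.50 E1.2533
G1 X4.40 Y-10.62 E1.5667
G1 X8.13 Y-8.13 E1.8800
G1 X10.62 Y-4.40 E2.1932
G1 X11.50 Y0.00 E2.5066
G1 X10.62 Y4.40 E2.8200
G1 X8.13 Y8.13 E3.1333
G1 X4.40 Y10.62 E3.4465
G1 X0.00 Y11.50 E3.7599
G1 X-4.40 Y10.62 E4.0733
G1 X-8.13 Y8.13 E4.3866
G1 X-10.62 Y4.40 E4.6998
G1 X-11.50 Y0.00 E5.0132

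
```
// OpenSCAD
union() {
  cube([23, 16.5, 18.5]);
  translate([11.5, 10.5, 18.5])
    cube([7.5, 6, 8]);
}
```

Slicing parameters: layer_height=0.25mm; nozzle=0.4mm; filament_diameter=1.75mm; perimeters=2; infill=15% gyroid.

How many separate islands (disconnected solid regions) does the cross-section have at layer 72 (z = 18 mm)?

At z = 18 mm: the cube is present — its section is the full 23×16.5 rectangle; the cube at (11.5, 10.5) is not intersected at this z (z outside [18.5, 26.5]); Combining (union): only the 23×16.5 cube is present, so the union is just that shape — 1 connected region. Overall, the cross-section is a single solid region. Island count = 1.

1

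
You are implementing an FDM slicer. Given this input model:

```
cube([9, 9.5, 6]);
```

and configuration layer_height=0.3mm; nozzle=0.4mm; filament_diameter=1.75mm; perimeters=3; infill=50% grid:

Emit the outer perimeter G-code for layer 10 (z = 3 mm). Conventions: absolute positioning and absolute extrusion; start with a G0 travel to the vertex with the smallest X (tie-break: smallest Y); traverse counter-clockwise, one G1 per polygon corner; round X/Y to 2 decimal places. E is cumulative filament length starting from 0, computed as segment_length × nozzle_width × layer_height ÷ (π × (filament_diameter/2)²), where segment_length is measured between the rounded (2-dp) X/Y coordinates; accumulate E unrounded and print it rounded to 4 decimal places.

At z = 3 mm: the cube is present — its section is the full 9×9.5 rectangle. The outline is a single polygon with 4 vertices. Extrusion per mm of travel: 0.4 × 0.3 / (π × 0.875²) = 0.049890. Accumulating E over each segment gives final E = 1.8459.

G0 X0.00 Y0.00 Z3.00
G1 X9.00 Y0.00 E0.4490
G1 X9.00 Y9.50 E0.9230
G1 X0.00 Y9.50 E1.3720
G1 X0.00 Y0.00 E1.8459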